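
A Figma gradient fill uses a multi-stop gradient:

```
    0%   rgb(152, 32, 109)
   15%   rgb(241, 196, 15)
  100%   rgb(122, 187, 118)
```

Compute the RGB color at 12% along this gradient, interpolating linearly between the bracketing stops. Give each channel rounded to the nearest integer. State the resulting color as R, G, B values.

(223, 163, 34)

12% lies between the 0% and 15% stops, so the local fraction is t = (12 − 0)/(15 − 0) = 12/15 ≈ 0.8.
R = 152 + 0.8 × (241 − 152) = 223.2 → 223
G = 32 + 0.8 × (196 − 32) = 163.2 → 163
B = 109 + 0.8 × (15 − 109) = 33.8 → 34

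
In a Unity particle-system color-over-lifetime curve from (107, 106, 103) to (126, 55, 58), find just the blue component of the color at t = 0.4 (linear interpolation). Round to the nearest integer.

85

B = 103 + 0.4 × (58 − 103) = 85 → 85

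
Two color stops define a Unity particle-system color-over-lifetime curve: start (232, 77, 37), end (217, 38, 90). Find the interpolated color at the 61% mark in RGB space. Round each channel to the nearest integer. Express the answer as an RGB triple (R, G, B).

61% corresponds to t = 0.61.
R = 232 + 0.61 × (217 − 232) = 232 + 0.61 × -15 = 222.85 → 223
G = 77 + 0.61 × (38 − 77) = 77 + 0.61 × -39 = 53.21 → 53
B = 37 + 0.61 × (90 − 37) = 37 + 0.61 × 53 = 69.33 → 69

(223, 53, 69)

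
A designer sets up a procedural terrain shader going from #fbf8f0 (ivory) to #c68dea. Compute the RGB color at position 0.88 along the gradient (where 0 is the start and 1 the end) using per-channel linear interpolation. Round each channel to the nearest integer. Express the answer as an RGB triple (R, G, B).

#fbf8f0 → (251, 248, 240); #c68dea → (198, 141, 234).
R = 251 + 0.88 × (198 − 251) = 251 + 0.88 × -53 = 204.36 → 204
G = 248 + 0.88 × (141 − 248) = 248 + 0.88 × -107 = 153.84 → 154
B = 240 + 0.88 × (234 − 240) = 240 + 0.88 × -6 = 234.72 → 235

(204, 154, 235)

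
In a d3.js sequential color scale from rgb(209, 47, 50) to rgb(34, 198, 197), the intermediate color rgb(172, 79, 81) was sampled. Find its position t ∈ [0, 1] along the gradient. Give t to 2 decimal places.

Invert the lerp on the R channel (largest span, 175): t = (172 − 209) / (34 − 209) = -37/-175 = 0.21143.
Check on G: (79 − 47)/(198 − 47) = 0.2119 ✓

0.21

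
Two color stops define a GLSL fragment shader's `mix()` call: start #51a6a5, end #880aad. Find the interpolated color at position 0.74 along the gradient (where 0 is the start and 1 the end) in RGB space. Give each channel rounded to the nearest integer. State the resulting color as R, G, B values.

#51a6a5 → (81, 166, 165); #880aad → (136, 10, 173).
R = 81 + 0.74 × (136 − 81) = 81 + 0.74 × 55 = 121.7 → 122
G = 166 + 0.74 × (10 − 166) = 166 + 0.74 × -156 = 50.56 → 51
B = 165 + 0.74 × (173 − 165) = 165 + 0.74 × 8 = 170.92 → 171

(122, 51, 171)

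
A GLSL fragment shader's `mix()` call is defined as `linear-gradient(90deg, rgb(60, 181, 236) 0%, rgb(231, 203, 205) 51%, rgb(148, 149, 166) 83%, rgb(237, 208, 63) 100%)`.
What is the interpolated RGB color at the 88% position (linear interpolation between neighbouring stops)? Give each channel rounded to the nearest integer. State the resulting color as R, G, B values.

88% lies between the 83% and 100% stops, so the local fraction is t = (88 − 83)/(100 − 83) = 5/17 ≈ 0.2941.
R = 148 + 0.2941 × (237 − 148) = 174.175 → 174
G = 149 + 0.2941 × (208 − 149) = 166.352 → 166
B = 166 + 0.2941 × (63 − 166) = 135.708 → 136

(174, 166, 136)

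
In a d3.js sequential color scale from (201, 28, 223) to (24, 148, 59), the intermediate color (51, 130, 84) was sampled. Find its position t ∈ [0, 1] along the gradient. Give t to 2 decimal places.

Invert the lerp on the R channel (largest span, 177): t = (51 − 201) / (24 − 201) = -150/-177 = 0.84746.
Check on G: (130 − 28)/(148 − 28) = 0.85 ✓

0.85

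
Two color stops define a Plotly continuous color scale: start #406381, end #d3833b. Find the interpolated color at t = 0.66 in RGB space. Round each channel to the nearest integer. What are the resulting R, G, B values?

(161, 120, 83)

#406381 → (64, 99, 129); #d3833b → (211, 131, 59).
R = 64 + 0.66 × (211 − 64) = 64 + 0.66 × 147 = 161.02 → 161
G = 99 + 0.66 × (131 − 99) = 99 + 0.66 × 32 = 120.12 → 120
B = 129 + 0.66 × (59 − 129) = 129 + 0.66 × -70 = 82.8 → 83
So the blended color is (161, 120, 83), about #a17853.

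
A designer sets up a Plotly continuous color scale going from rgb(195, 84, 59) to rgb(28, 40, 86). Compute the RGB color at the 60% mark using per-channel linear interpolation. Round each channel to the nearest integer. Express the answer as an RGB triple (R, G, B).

60% corresponds to t = 0.6.
R = 195 + 0.6 × (28 − 195) = 195 + 0.6 × -167 = 94.8 → 95
G = 84 + 0.6 × (40 − 84) = 84 + 0.6 × -44 = 57.6 → 58
B = 59 + 0.6 × (86 − 59) = 59 + 0.6 × 27 = 75.2 → 75
So the blended color is (95, 58, 75), about #5f3a4b.

(95, 58, 75)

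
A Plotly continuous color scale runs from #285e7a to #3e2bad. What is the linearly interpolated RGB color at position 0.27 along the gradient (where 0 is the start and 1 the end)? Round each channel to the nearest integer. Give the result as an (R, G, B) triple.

#285e7a → (40, 94, 122); #3e2bad → (62, 43, 173).
R = 40 + 0.27 × (62 − 40) = 40 + 0.27 × 22 = 45.94 → 46
G = 94 + 0.27 × (43 − 94) = 94 + 0.27 × -51 = 80.23 → 80
B = 122 + 0.27 × (173 − 122) = 122 + 0.27 × 51 = 135.77 → 136

(46, 80, 136)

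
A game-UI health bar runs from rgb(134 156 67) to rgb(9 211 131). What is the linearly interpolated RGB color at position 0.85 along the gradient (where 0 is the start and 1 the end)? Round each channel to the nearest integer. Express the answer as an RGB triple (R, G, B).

(28, 203, 121)

R = 134 + 0.85 × (9 − 134) = 134 + 0.85 × -125 = 27.75 → 28
G = 156 + 0.85 × (211 − 156) = 156 + 0.85 × 55 = 202.75 → 203
B = 67 + 0.85 × (131 − 67) = 67 + 0.85 × 64 = 121.4 → 121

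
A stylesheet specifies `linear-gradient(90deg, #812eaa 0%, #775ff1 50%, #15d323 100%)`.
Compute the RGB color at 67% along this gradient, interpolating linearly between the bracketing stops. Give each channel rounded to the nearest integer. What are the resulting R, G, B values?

67% lies between the 50% and 100% stops, so the local fraction is t = (67 − 50)/(100 − 50) = 17/50 ≈ 0.34.
#775ff1 → (119, 95, 241); #15d323 → (21, 211, 35).
R = 119 + 0.34 × (21 − 119) = 85.68 → 86
G = 95 + 0.34 × (211 − 95) = 134.44 → 134
B = 241 + 0.34 × (35 − 241) = 170.96 → 171

(86, 134, 171)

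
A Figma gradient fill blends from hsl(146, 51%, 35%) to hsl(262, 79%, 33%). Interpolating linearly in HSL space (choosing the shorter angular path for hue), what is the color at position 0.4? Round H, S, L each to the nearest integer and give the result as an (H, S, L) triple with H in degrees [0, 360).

Hue arc: Δh = 262 − 146 = 116° (|Δh| ≤ 180, already the shorter path).
H = 146 + 0.4 × (116) = 192.4 → 192°
S = 51 + 0.4 × (79 − 51) = 62.2 → 62%
L = 35 + 0.4 × (33 − 35) = 34.2 → 34%

(192, 62, 34)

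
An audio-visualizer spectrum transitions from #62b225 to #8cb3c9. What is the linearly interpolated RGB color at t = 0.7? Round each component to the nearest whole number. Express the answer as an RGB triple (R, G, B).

(127, 179, 152)

#62b225 → (98, 178, 37); #8cb3c9 → (140, 179, 201).
R = 98 + 0.7 × (140 − 98) = 98 + 0.7 × 42 = 127.4 → 127
G = 178 + 0.7 × (179 − 178) = 178 + 0.7 × 1 = 178.7 → 179
B = 37 + 0.7 × (201 − 37) = 37 + 0.7 × 164 = 151.8 → 152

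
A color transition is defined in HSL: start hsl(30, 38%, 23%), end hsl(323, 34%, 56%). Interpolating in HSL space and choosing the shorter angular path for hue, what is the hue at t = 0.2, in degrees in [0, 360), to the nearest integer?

17

Hue: 323 − 30 = 293°, but |293| > 180 so the shorter arc goes the other way: Δh = 293 − 360 = -67°.
H = 30 + 0.2 × (-67) = 16.6 → 17°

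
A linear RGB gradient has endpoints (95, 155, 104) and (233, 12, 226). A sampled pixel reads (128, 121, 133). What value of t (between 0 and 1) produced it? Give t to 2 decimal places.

0.24

Invert the lerp on the G channel (largest span, 143): t = (121 − 155) / (12 − 155) = -34/-143 = 0.23776.
Check on R: (128 − 95)/(233 − 95) = 0.2391 ✓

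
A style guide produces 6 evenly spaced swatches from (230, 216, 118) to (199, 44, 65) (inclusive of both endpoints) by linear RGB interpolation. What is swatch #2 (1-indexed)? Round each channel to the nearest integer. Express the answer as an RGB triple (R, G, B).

With 6 swatches and endpoints inclusive, swatch 2 sits at t = (2 − 1)/(6 − 1) = 1/5 ≈ 0.2.
R = 230 + 0.2 × (199 − 230) = 223.8 → 224
G = 216 + 0.2 × (44 − 216) = 181.6 → 182
B = 118 + 0.2 × (65 − 118) = 107.4 → 107

(224, 182, 107)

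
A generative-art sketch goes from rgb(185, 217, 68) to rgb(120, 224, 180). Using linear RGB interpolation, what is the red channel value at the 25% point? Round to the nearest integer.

R = 185 + 0.25 × (120 − 185) = 168.75 → 169

169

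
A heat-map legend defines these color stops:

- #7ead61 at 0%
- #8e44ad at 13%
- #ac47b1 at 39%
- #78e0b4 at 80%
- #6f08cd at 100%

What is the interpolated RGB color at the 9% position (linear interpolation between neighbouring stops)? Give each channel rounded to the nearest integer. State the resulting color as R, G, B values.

9% lies between the 0% and 13% stops, so the local fraction is t = (9 − 0)/(13 − 0) = 9/13 ≈ 0.6923.
#7ead61 → (126, 173, 97); #8e44ad → (142, 68, 173).
R = 126 + 0.6923 × (142 − 126) = 137.077 → 137
G = 173 + 0.6923 × (68 − 173) = 100.308 → 100
B = 97 + 0.6923 × (173 − 97) = 149.615 → 150

(137, 100, 150)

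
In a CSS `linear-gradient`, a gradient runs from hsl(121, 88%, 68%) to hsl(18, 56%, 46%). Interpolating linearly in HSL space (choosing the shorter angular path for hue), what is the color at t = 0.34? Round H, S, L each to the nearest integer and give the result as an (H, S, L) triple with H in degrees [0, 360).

(86, 77, 61)

Hue arc: Δh = 18 − 121 = -103° (|Δh| ≤ 180, already the shorter path).
H = 121 + 0.34 × (-103) = 85.98 → 86°
S = 88 + 0.34 × (56 − 88) = 77.12 → 77%
L = 68 + 0.34 × (46 − 68) = 60.52 → 61%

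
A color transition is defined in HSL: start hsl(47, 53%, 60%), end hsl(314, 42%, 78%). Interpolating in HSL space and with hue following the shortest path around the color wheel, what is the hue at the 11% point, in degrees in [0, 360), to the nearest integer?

Hue: 314 − 47 = 267°, but |267| > 180 so the shorter arc goes the other way: Δh = 267 − 360 = -93°.
H = 47 + 0.11 × (-93) = 36.77 → 37°

37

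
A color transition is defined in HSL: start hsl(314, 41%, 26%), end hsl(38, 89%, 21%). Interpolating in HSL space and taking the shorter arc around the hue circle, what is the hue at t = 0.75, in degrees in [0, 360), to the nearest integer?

17

Hue: 38 − 314 = -276°, but |-276| > 180 so the shorter arc goes the other way: Δh = -276 + 360 = 84°.
H = 314 + 0.75 × (84) = 377 → 377 → 377 mod 360 = 17°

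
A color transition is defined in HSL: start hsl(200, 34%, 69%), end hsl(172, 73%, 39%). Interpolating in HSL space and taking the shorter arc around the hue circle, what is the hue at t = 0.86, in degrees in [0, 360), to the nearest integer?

176

Hue arc: Δh = 172 − 200 = -28° (|Δh| ≤ 180, already the shorter path).
H = 200 + 0.86 × (-28) = 175.92 → 176°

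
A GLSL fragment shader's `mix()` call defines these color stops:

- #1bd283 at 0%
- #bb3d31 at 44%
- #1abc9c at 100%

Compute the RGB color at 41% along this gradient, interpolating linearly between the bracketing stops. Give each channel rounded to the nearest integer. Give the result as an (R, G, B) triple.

41% lies between the 0% and 44% stops, so the local fraction is t = (41 − 0)/(44 − 0) = 41/44 ≈ 0.9318.
#1bd283 → (27, 210, 131); #bb3d31 → (187, 61, 49).
R = 27 + 0.9318 × (187 − 27) = 176.088 → 176
G = 210 + 0.9318 × (61 − 210) = 71.162 → 71
B = 131 + 0.9318 × (49 − 131) = 54.592 → 55

(176, 71, 55)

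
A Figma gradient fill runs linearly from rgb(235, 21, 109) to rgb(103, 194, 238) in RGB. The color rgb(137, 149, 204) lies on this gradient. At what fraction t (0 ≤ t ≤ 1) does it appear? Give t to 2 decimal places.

Invert the lerp on the G channel (largest span, 173): t = (149 − 21) / (194 − 21) = 128/173 = 0.73988.
Check on R: (137 − 235)/(103 − 235) = 0.7424 ✓

0.74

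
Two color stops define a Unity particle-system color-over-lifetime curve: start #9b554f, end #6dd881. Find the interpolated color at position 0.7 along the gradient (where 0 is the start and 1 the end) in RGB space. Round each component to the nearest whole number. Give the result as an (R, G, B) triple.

#9b554f → (155, 85, 79); #6dd881 → (109, 216, 129).
R = 155 + 0.7 × (109 − 155) = 155 + 0.7 × -46 = 122.8 → 123
G = 85 + 0.7 × (216 − 85) = 85 + 0.7 × 131 = 176.7 → 177
B = 79 + 0.7 × (129 − 79) = 79 + 0.7 × 50 = 114 → 114

(123, 177, 114)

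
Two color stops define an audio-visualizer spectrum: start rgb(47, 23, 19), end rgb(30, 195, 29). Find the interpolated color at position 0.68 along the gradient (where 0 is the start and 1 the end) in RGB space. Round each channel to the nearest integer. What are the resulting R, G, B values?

(35, 140, 26)

R = 47 + 0.68 × (30 − 47) = 47 + 0.68 × -17 = 35.44 → 35
G = 23 + 0.68 × (195 − 23) = 23 + 0.68 × 172 = 139.96 → 140
B = 19 + 0.68 × (29 − 19) = 19 + 0.68 × 10 = 25.8 → 26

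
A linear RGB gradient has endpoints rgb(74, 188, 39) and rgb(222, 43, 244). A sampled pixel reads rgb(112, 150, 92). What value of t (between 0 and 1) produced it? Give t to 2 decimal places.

Invert the lerp on the B channel (largest span, 205): t = (92 − 39) / (244 − 39) = 53/205 = 0.25854.
Check on R: (112 − 74)/(222 − 74) = 0.2568 ✓

0.26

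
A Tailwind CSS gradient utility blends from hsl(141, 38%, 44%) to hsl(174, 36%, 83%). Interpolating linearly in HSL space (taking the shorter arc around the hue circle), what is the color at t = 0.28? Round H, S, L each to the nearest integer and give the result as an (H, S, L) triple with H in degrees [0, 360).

Hue arc: Δh = 174 − 141 = 33° (|Δh| ≤ 180, already the shorter path).
H = 141 + 0.28 × (33) = 150.24 → 150°
S = 38 + 0.28 × (36 − 38) = 37.44 → 37%
L = 44 + 0.28 × (83 − 44) = 54.92 → 55%

(150, 37, 55)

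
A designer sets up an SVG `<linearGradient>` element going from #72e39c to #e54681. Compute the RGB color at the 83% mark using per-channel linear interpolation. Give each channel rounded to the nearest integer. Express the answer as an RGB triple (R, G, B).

(209, 97, 134)

#72e39c → (114, 227, 156); #e54681 → (229, 70, 129).
83% corresponds to t = 0.83.
R = 114 + 0.83 × (229 − 114) = 114 + 0.83 × 115 = 209.45 → 209
G = 227 + 0.83 × (70 − 227) = 227 + 0.83 × -157 = 96.69 → 97
B = 156 + 0.83 × (129 − 156) = 156 + 0.83 × -27 = 133.59 → 134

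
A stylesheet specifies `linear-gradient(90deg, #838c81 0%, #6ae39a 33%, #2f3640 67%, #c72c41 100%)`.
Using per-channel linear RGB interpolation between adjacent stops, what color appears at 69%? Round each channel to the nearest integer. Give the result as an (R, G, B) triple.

69% lies between the 67% and 100% stops, so the local fraction is t = (69 − 67)/(100 − 67) = 2/33 ≈ 0.0606.
#2f3640 → (47, 54, 64); #c72c41 → (199, 44, 65).
R = 47 + 0.0606 × (199 − 47) = 56.211 → 56
G = 54 + 0.0606 × (44 − 54) = 53.394 → 53
B = 64 + 0.0606 × (65 − 64) = 64.061 → 64

(56, 53, 64)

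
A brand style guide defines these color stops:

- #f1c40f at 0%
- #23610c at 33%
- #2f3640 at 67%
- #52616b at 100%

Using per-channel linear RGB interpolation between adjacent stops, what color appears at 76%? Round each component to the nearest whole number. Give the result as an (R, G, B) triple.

76% lies between the 67% and 100% stops, so the local fraction is t = (76 − 67)/(100 − 67) = 9/33 ≈ 0.2727.
#2f3640 → (47, 54, 64); #52616b → (82, 97, 107).
R = 47 + 0.2727 × (82 − 47) = 56.544 → 57
G = 54 + 0.2727 × (97 − 54) = 65.726 → 66
B = 64 + 0.2727 × (107 − 64) = 75.726 → 76

(57, 66, 76)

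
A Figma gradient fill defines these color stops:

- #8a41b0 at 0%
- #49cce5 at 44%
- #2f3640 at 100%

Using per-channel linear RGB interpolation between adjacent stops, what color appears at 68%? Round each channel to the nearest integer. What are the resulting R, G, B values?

(62, 140, 158)

68% lies between the 44% and 100% stops, so the local fraction is t = (68 − 44)/(100 − 44) = 24/56 ≈ 0.4286.
#49cce5 → (73, 204, 229); #2f3640 → (47, 54, 64).
R = 73 + 0.4286 × (47 − 73) = 61.856 → 62
G = 204 + 0.4286 × (54 − 204) = 139.71 → 140
B = 229 + 0.4286 × (64 − 229) = 158.281 → 158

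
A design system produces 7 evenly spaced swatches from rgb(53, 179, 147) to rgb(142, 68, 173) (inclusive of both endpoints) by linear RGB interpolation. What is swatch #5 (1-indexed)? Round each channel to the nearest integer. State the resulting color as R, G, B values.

(112, 105, 164)

With 7 swatches and endpoints inclusive, swatch 5 sits at t = (5 − 1)/(7 − 1) = 4/6 ≈ 0.6667.
R = 53 + 0.6667 × (142 − 53) = 112.336 → 112
G = 179 + 0.6667 × (68 − 179) = 104.996 → 105
B = 147 + 0.6667 × (173 − 147) = 164.334 → 164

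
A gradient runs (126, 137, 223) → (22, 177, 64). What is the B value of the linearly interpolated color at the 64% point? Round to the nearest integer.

121

B = 223 + 0.64 × (64 − 223) = 121.24 → 121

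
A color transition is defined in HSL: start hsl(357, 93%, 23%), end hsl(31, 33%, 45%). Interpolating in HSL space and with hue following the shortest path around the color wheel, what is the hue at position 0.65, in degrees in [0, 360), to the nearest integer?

19

Hue: 31 − 357 = -326°, but |-326| > 180 so the shorter arc goes the other way: Δh = -326 + 360 = 34°.
H = 357 + 0.65 × (34) = 379.1 → 379 → 379 mod 360 = 19°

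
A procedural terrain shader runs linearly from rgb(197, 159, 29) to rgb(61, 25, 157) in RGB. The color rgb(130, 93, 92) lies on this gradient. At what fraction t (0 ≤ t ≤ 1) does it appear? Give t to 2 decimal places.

0.49

Invert the lerp on the R channel (largest span, 136): t = (130 − 197) / (61 − 197) = -67/-136 = 0.49265.
Check on G: (93 − 159)/(25 − 159) = 0.4925 ✓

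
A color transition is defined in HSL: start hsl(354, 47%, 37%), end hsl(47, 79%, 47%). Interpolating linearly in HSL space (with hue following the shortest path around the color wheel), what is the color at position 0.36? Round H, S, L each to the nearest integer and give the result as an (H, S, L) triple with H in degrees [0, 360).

(13, 59, 41)

Hue: 47 − 354 = -307°, but |-307| > 180 so the shorter arc goes the other way: Δh = -307 + 360 = 53°.
H = 354 + 0.36 × (53) = 373.08 → 373 → 373 mod 360 = 13°
S = 47 + 0.36 × (79 − 47) = 58.52 → 59%
L = 37 + 0.36 × (47 − 37) = 40.6 → 41%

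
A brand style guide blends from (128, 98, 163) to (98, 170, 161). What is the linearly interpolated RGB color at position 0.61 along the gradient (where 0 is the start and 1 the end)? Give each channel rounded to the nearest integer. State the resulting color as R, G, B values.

R = 128 + 0.61 × (98 − 128) = 128 + 0.61 × -30 = 109.7 → 110
G = 98 + 0.61 × (170 − 98) = 98 + 0.61 × 72 = 141.92 → 142
B = 163 + 0.61 × (161 − 163) = 163 + 0.61 × -2 = 161.78 → 162

(110, 142, 162)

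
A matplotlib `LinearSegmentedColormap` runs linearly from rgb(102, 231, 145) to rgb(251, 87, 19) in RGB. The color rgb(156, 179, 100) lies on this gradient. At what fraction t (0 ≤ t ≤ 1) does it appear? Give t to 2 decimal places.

0.36

Invert the lerp on the R channel (largest span, 149): t = (156 − 102) / (251 − 102) = 54/149 = 0.36242.
Check on G: (179 − 231)/(87 − 231) = 0.3611 ✓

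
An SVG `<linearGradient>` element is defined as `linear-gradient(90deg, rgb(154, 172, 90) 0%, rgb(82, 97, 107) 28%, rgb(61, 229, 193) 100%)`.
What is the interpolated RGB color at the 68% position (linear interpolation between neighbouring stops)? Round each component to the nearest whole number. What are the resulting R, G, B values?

(70, 170, 155)

68% lies between the 28% and 100% stops, so the local fraction is t = (68 − 28)/(100 − 28) = 40/72 ≈ 0.5556.
R = 82 + 0.5556 × (61 − 82) = 70.332 → 70
G = 97 + 0.5556 × (229 − 97) = 170.339 → 170
B = 107 + 0.5556 × (193 − 107) = 154.782 → 155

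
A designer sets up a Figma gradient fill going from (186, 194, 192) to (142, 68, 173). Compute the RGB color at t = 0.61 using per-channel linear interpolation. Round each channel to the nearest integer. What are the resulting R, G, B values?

(159, 117, 180)

R = 186 + 0.61 × (142 − 186) = 186 + 0.61 × -44 = 159.16 → 159
G = 194 + 0.61 × (68 − 194) = 194 + 0.61 × -126 = 117.14 → 117
B = 192 + 0.61 × (173 − 192) = 192 + 0.61 × -19 = 180.41 → 180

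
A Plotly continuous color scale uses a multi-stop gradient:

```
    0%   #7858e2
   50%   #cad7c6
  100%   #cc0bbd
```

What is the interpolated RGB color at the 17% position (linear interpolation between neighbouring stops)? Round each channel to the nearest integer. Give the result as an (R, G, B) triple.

17% lies between the 0% and 50% stops, so the local fraction is t = (17 − 0)/(50 − 0) = 17/50 ≈ 0.34.
#7858e2 → (120, 88, 226); #cad7c6 → (202, 215, 198).
R = 120 + 0.34 × (202 − 120) = 147.88 → 148
G = 88 + 0.34 × (215 − 88) = 131.18 → 131
B = 226 + 0.34 × (198 − 226) = 216.48 → 216

(148, 131, 216)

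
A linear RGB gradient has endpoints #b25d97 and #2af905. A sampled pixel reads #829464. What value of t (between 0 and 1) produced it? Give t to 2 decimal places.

0.35

Invert the lerp on the G channel (largest span, 156): t = (148 − 93) / (249 − 93) = 55/156 = 0.35256.
Check on R: (130 − 178)/(42 − 178) = 0.3529 ✓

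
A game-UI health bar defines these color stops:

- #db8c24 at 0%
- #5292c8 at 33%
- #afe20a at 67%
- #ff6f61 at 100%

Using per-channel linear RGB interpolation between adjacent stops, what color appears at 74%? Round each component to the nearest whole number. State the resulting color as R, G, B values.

(192, 202, 28)

74% lies between the 67% and 100% stops, so the local fraction is t = (74 − 67)/(100 − 67) = 7/33 ≈ 0.2121.
#afe20a → (175, 226, 10); #ff6f61 → (255, 111, 97).
R = 175 + 0.2121 × (255 − 175) = 191.968 → 192
G = 226 + 0.2121 × (111 − 226) = 201.608 → 202
B = 10 + 0.2121 × (97 − 10) = 28.453 → 28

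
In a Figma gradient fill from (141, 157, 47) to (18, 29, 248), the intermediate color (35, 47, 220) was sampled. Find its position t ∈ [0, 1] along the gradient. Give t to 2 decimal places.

0.86

Invert the lerp on the B channel (largest span, 201): t = (220 − 47) / (248 − 47) = 173/201 = 0.8607.
Check on R: (35 − 141)/(18 − 141) = 0.8618 ✓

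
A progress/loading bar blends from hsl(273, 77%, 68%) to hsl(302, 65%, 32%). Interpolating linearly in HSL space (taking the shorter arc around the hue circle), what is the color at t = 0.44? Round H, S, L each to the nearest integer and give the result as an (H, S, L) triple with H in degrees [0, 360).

Hue arc: Δh = 302 − 273 = 29° (|Δh| ≤ 180, already the shorter path).
H = 273 + 0.44 × (29) = 285.76 → 286°
S = 77 + 0.44 × (65 − 77) = 71.72 → 72%
L = 68 + 0.44 × (32 − 68) = 52.16 → 52%

(286, 72, 52)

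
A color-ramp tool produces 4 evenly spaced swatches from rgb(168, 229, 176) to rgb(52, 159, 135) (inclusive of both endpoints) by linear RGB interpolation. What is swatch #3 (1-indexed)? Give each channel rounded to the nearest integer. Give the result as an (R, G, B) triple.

With 4 swatches and endpoints inclusive, swatch 3 sits at t = (3 − 1)/(4 − 1) = 2/3 ≈ 0.6667.
R = 168 + 0.6667 × (52 − 168) = 90.663 → 91
G = 229 + 0.6667 × (159 − 229) = 182.331 → 182
B = 176 + 0.6667 × (135 − 176) = 148.665 → 149

(91, 182, 149)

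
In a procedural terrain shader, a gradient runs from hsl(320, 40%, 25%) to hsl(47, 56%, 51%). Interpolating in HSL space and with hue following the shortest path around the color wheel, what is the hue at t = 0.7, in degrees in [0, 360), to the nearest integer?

21

Hue: 47 − 320 = -273°, but |-273| > 180 so the shorter arc goes the other way: Δh = -273 + 360 = 87°.
H = 320 + 0.7 × (87) = 380.9 → 381 → 381 mod 360 = 21°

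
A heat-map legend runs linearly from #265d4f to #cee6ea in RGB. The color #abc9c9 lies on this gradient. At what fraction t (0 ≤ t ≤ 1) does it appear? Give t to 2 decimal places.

0.79

Invert the lerp on the R channel (largest span, 168): t = (171 − 38) / (206 − 38) = 133/168 = 0.79167.
Check on G: (201 − 93)/(230 − 93) = 0.7883 ✓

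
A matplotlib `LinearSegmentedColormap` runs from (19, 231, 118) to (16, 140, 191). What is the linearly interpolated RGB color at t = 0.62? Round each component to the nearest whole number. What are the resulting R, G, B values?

R = 19 + 0.62 × (16 − 19) = 19 + 0.62 × -3 = 17.14 → 17
G = 231 + 0.62 × (140 − 231) = 231 + 0.62 × -91 = 174.58 → 175
B = 118 + 0.62 × (191 − 118) = 118 + 0.62 × 73 = 163.26 → 163

(17, 175, 163)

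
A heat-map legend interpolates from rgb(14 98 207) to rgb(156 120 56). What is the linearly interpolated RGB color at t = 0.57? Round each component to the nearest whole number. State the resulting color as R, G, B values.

(95, 111, 121)

R = 14 + 0.57 × (156 − 14) = 14 + 0.57 × 142 = 94.94 → 95
G = 98 + 0.57 × (120 − 98) = 98 + 0.57 × 22 = 110.54 → 111
B = 207 + 0.57 × (56 − 207) = 207 + 0.57 × -151 = 120.93 → 121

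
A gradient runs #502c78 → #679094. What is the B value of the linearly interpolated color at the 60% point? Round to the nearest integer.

137

B₁ = 120 (from #502c78), B₂ = 148 (from #679094).
B = 120 + 0.6 × (148 − 120) = 136.8 → 137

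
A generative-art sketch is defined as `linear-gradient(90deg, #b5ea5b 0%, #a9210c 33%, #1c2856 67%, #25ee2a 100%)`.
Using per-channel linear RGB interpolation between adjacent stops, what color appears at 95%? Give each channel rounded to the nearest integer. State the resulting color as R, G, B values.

(36, 208, 49)

95% lies between the 67% and 100% stops, so the local fraction is t = (95 − 67)/(100 − 67) = 28/33 ≈ 0.8485.
#1c2856 → (28, 40, 86); #25ee2a → (37, 238, 42).
R = 28 + 0.8485 × (37 − 28) = 35.636 → 36
G = 40 + 0.8485 × (238 − 40) = 208.003 → 208
B = 86 + 0.8485 × (42 − 86) = 48.666 → 49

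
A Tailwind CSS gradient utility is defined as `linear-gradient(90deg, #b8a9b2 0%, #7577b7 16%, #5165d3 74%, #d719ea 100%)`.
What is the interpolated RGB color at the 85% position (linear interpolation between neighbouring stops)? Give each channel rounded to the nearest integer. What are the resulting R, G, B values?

(138, 69, 221)

85% lies between the 74% and 100% stops, so the local fraction is t = (85 − 74)/(100 − 74) = 11/26 ≈ 0.4231.
#5165d3 → (81, 101, 211); #d719ea → (215, 25, 234).
R = 81 + 0.4231 × (215 − 81) = 137.695 → 138
G = 101 + 0.4231 × (25 − 101) = 68.844 → 69
B = 211 + 0.4231 × (234 − 211) = 220.731 → 221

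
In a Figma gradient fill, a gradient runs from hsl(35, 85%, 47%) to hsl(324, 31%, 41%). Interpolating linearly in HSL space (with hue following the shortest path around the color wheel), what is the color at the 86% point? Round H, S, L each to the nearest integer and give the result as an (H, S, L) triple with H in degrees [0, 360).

Hue: 324 − 35 = 289°, but |289| > 180 so the shorter arc goes the other way: Δh = 289 − 360 = -71°.
H = 35 + 0.86 × (-71) = -26.06 → -26 → -26 mod 360 = 334°
S = 85 + 0.86 × (31 − 85) = 38.56 → 39%
L = 47 + 0.86 × (41 − 47) = 41.84 → 42%

(334, 39, 42)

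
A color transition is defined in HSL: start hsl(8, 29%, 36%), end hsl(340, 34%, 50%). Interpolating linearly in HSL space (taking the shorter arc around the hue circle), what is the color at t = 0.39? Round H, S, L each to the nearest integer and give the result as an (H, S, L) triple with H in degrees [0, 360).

Hue: 340 − 8 = 332°, but |332| > 180 so the shorter arc goes the other way: Δh = 332 − 360 = -28°.
H = 8 + 0.39 × (-28) = -2.92 → -3 → -3 mod 360 = 357°
S = 29 + 0.39 × (34 − 29) = 30.95 → 31%
L = 36 + 0.39 × (50 − 36) = 41.46 → 41%

(357, 31, 41)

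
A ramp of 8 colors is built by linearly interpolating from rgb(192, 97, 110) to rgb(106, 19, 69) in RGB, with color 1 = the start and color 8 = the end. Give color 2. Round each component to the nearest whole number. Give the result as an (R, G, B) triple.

With 8 swatches and endpoints inclusive, swatch 2 sits at t = (2 − 1)/(8 − 1) = 1/7 ≈ 0.1429.
R = 192 + 0.1429 × (106 − 192) = 179.711 → 180
G = 97 + 0.1429 × (19 − 97) = 85.854 → 86
B = 110 + 0.1429 × (69 − 110) = 104.141 → 104

(180, 86, 104)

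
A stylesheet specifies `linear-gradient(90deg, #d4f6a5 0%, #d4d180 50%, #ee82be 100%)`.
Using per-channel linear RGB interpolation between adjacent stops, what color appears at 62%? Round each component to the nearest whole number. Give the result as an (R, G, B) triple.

62% lies between the 50% and 100% stops, so the local fraction is t = (62 − 50)/(100 − 50) = 12/50 ≈ 0.24.
#d4d180 → (212, 209, 128); #ee82be → (238, 130, 190).
R = 212 + 0.24 × (238 − 212) = 218.24 → 218
G = 209 + 0.24 × (130 − 209) = 190.04 → 190
B = 128 + 0.24 × (190 − 128) = 142.88 → 143

(218, 190, 143)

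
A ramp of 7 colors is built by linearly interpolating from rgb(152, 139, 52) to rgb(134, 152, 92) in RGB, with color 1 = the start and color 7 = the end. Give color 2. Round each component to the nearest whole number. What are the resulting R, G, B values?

(149, 141, 59)

With 7 swatches and endpoints inclusive, swatch 2 sits at t = (2 − 1)/(7 − 1) = 1/6 ≈ 0.1667.
R = 152 + 0.1667 × (134 − 152) = 148.999 → 149
G = 139 + 0.1667 × (152 − 139) = 141.167 → 141
B = 52 + 0.1667 × (92 − 52) = 58.668 → 59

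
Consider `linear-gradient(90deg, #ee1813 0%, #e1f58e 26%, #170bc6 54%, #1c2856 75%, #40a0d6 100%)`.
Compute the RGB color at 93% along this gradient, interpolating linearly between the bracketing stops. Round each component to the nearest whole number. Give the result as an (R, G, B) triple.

(54, 126, 178)

93% lies between the 75% and 100% stops, so the local fraction is t = (93 − 75)/(100 − 75) = 18/25 ≈ 0.72.
#1c2856 → (28, 40, 86); #40a0d6 → (64, 160, 214).
R = 28 + 0.72 × (64 − 28) = 53.92 → 54
G = 40 + 0.72 × (160 − 40) = 126.4 → 126
B = 86 + 0.72 × (214 − 86) = 178.16 → 178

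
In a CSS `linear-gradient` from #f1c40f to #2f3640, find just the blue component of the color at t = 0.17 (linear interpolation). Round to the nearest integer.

23

B₁ = 15 (from #f1c40f), B₂ = 64 (from #2f3640).
B = 15 + 0.17 × (64 − 15) = 23.33 → 23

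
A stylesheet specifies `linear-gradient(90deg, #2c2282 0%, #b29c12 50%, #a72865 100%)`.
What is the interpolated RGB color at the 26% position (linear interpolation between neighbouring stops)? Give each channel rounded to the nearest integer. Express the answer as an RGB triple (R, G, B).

26% lies between the 0% and 50% stops, so the local fraction is t = (26 − 0)/(50 − 0) = 26/50 ≈ 0.52.
#2c2282 → (44, 34, 130); #b29c12 → (178, 156, 18).
R = 44 + 0.52 × (178 − 44) = 113.68 → 114
G = 34 + 0.52 × (156 − 34) = 97.44 → 97
B = 130 + 0.52 × (18 − 130) = 71.76 → 72

(114, 97, 72)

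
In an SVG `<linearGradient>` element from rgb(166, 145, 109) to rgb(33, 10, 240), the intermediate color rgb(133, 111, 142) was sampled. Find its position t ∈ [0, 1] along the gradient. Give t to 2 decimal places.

0.25

Invert the lerp on the G channel (largest span, 135): t = (111 − 145) / (10 − 145) = -34/-135 = 0.25185.
Check on R: (133 − 166)/(33 − 166) = 0.2481 ✓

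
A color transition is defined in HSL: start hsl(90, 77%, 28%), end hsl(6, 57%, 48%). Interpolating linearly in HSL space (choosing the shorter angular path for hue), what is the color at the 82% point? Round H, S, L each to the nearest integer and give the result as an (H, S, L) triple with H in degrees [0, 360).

Hue arc: Δh = 6 − 90 = -84° (|Δh| ≤ 180, already the shorter path).
H = 90 + 0.82 × (-84) = 21.12 → 21°
S = 77 + 0.82 × (57 − 77) = 60.6 → 61%
L = 28 + 0.82 × (48 − 28) = 44.4 → 44%

(21, 61, 44)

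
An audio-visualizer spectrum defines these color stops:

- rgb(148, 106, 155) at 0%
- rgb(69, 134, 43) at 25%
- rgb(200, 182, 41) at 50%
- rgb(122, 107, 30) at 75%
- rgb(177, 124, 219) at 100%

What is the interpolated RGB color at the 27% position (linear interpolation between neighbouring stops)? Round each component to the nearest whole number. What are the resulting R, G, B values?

(79, 138, 43)

27% lies between the 25% and 50% stops, so the local fraction is t = (27 − 25)/(50 − 25) = 2/25 ≈ 0.08.
R = 69 + 0.08 × (200 − 69) = 79.48 → 79
G = 134 + 0.08 × (182 − 134) = 137.84 → 138
B = 43 + 0.08 × (41 − 43) = 42.84 → 43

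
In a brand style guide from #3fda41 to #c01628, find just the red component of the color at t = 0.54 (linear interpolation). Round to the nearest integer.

R₁ = 63 (from #3fda41), R₂ = 192 (from #c01628).
R = 63 + 0.54 × (192 − 63) = 132.66 → 133

133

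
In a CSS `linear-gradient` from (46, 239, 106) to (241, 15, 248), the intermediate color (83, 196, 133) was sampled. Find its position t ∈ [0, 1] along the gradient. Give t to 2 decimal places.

0.19

Invert the lerp on the G channel (largest span, 224): t = (196 − 239) / (15 − 239) = -43/-224 = 0.19196.
Check on R: (83 − 46)/(241 − 46) = 0.1897 ✓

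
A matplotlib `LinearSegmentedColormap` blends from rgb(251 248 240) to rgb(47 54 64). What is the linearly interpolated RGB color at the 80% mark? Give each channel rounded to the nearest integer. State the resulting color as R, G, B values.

80% corresponds to t = 0.8.
R = 251 + 0.8 × (47 − 251) = 251 + 0.8 × -204 = 87.8 → 88
G = 248 + 0.8 × (54 − 248) = 248 + 0.8 × -194 = 92.8 → 93
B = 240 + 0.8 × (64 − 240) = 240 + 0.8 × -176 = 99.2 → 99

(88, 93, 99)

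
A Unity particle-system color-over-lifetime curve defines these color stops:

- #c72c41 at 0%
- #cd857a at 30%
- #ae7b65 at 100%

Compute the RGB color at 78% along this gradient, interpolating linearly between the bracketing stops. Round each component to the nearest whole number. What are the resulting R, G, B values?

78% lies between the 30% and 100% stops, so the local fraction is t = (78 − 30)/(100 − 30) = 48/70 ≈ 0.6857.
#cd857a → (205, 133, 122); #ae7b65 → (174, 123, 101).
R = 205 + 0.6857 × (174 − 205) = 183.743 → 184
G = 133 + 0.6857 × (123 − 133) = 126.143 → 126
B = 122 + 0.6857 × (101 − 122) = 107.6 → 108

(184, 126, 108)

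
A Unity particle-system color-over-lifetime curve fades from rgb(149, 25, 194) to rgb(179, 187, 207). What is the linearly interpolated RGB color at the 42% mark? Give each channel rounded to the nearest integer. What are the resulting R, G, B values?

42% corresponds to t = 0.42.
R = 149 + 0.42 × (179 − 149) = 149 + 0.42 × 30 = 161.6 → 162
G = 25 + 0.42 × (187 − 25) = 25 + 0.42 × 162 = 93.04 → 93
B = 194 + 0.42 × (207 − 194) = 194 + 0.42 × 13 = 199.46 → 199
So the blended color is (162, 93, 199), about #a25dc7.

(162, 93, 199)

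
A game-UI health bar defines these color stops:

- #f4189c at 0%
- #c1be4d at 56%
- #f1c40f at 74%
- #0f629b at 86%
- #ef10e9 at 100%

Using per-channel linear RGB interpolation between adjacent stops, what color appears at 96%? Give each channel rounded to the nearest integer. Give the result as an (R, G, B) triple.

(175, 39, 211)

96% lies between the 86% and 100% stops, so the local fraction is t = (96 − 86)/(100 − 86) = 10/14 ≈ 0.7143.
#0f629b → (15, 98, 155); #ef10e9 → (239, 16, 233).
R = 15 + 0.7143 × (239 − 15) = 175.003 → 175
G = 98 + 0.7143 × (16 − 98) = 39.427 → 39
B = 155 + 0.7143 × (233 − 155) = 210.715 → 211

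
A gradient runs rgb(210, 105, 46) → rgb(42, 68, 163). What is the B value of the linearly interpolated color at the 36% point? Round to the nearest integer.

B = 46 + 0.36 × (163 − 46) = 88.12 → 88

88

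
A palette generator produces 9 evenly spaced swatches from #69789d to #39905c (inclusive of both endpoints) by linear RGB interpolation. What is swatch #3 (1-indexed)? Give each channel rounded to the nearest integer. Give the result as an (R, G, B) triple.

(93, 126, 141)

With 9 swatches and endpoints inclusive, swatch 3 sits at t = (3 − 1)/(9 − 1) = 2/8 ≈ 0.25.
#69789d → (105, 120, 157); #39905c → (57, 144, 92).
R = 105 + 0.25 × (57 − 105) = 93 → 93
G = 120 + 0.25 × (144 − 120) = 126 → 126
B = 157 + 0.25 × (92 − 157) = 140.75 → 141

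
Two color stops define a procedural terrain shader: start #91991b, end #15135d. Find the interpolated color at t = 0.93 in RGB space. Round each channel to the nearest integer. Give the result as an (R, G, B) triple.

#91991b → (145, 153, 27); #15135d → (21, 19, 93).
R = 145 + 0.93 × (21 − 145) = 145 + 0.93 × -124 = 29.68 → 30
G = 153 + 0.93 × (19 − 153) = 153 + 0.93 × -134 = 28.38 → 28
B = 27 + 0.93 × (93 − 27) = 27 + 0.93 × 66 = 88.38 → 88

(30, 28, 88)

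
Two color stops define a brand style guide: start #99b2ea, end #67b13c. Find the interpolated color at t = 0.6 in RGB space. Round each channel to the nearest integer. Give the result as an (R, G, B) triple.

#99b2ea → (153, 178, 234); #67b13c → (103, 177, 60).
R = 153 + 0.6 × (103 − 153) = 153 + 0.6 × -50 = 123 → 123
G = 178 + 0.6 × (177 − 178) = 178 + 0.6 × -1 = 177.4 → 177
B = 234 + 0.6 × (60 − 234) = 234 + 0.6 × -174 = 129.6 → 130
So the blended color is (123, 177, 130), about #7bb182.

(123, 177, 130)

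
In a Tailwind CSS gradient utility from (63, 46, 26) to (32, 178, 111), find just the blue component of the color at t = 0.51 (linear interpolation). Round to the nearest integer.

69

B = 26 + 0.51 × (111 − 26) = 69.35 → 69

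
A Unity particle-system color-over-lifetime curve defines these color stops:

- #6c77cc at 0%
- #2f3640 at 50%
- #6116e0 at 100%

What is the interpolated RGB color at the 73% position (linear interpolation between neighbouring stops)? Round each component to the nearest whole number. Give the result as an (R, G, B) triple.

73% lies between the 50% and 100% stops, so the local fraction is t = (73 − 50)/(100 − 50) = 23/50 ≈ 0.46.
#2f3640 → (47, 54, 64); #6116e0 → (97, 22, 224).
R = 47 + 0.46 × (97 − 47) = 70 → 70
G = 54 + 0.46 × (22 − 54) = 39.28 → 39
B = 64 + 0.46 × (224 − 64) = 137.6 → 138

(70, 39, 138)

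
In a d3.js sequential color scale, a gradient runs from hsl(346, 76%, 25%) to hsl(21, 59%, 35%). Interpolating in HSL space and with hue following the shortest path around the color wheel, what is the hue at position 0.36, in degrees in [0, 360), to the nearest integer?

Hue: 21 − 346 = -325°, but |-325| > 180 so the shorter arc goes the other way: Δh = -325 + 360 = 35°.
H = 346 + 0.36 × (35) = 358.6 → 359°

359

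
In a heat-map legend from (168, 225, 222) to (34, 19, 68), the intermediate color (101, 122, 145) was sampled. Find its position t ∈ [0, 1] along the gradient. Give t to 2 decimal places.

Invert the lerp on the G channel (largest span, 206): t = (122 − 225) / (19 − 225) = -103/-206 = 0.5.
Check on R: (101 − 168)/(34 − 168) = 0.5 ✓

0.50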